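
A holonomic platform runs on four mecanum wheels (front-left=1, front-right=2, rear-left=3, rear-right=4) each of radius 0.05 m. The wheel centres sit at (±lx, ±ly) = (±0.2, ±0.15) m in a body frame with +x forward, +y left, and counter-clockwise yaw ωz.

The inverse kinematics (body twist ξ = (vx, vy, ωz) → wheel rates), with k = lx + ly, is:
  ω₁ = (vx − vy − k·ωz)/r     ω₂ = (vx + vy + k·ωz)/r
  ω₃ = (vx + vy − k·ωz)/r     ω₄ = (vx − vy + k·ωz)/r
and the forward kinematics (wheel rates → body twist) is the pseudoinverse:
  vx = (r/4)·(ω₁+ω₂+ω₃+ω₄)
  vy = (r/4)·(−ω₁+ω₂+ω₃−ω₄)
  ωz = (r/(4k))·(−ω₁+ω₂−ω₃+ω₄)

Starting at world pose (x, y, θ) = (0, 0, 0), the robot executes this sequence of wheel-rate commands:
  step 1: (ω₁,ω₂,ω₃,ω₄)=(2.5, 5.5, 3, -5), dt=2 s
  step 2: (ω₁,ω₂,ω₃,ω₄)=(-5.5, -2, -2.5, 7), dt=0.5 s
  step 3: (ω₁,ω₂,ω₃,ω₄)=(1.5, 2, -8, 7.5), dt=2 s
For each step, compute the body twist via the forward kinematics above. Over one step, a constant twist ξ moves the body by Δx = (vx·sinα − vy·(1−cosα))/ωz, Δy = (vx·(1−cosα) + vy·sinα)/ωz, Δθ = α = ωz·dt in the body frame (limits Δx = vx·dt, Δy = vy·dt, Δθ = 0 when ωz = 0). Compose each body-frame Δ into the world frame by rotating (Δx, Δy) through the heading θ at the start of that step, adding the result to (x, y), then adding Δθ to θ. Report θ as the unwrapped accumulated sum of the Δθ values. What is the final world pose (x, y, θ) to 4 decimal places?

(0.3856, -0.0787, 1.0179)

step 1: ξ=(vx,vy,ωz)=(0.0750, 0.1375, -0.1786), dt=2.0 → body Δ=(0.1954, 0.2427, -0.3571) → world pose (0.1954, 0.2427, -0.3571)
step 2: ξ=(vx,vy,ωz)=(-0.0375, -0.0750, 0.4643), dt=0.5 → body Δ=(-0.0142, -0.0393, 0.2321) → world pose (0.1683, 0.2108, -0.1250)
step 3: ξ=(vx,vy,ωz)=(0.0375, -0.1875, 0.5714), dt=2.0 → body Δ=(0.2517, -0.2601, 1.1429) → world pose (0.3856, -0.0787, 1.0179)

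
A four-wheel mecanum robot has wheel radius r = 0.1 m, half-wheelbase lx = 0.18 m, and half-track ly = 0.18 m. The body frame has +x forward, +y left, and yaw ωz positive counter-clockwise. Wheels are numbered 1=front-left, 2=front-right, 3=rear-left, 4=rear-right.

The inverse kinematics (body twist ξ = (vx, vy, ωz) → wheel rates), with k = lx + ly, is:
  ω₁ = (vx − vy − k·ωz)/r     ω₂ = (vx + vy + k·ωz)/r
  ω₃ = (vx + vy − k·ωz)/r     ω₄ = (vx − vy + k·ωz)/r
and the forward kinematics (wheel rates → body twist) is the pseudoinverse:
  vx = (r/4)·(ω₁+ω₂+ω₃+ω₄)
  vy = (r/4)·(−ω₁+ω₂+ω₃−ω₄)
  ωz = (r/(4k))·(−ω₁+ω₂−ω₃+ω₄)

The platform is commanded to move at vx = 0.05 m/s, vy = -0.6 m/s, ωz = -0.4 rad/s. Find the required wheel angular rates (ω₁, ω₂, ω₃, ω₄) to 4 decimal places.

k = lx + ly = 0.18 + 0.18 = 0.3600;  k·ωz = 0.3600·-0.4 = -0.1440
ω₁ (FL) = (vx − vy − k·ωz)/r = 0.7940/0.1 = 7.9400
ω₂ (FR) = (vx + vy + k·ωz)/r = -0.6940/0.1 = -6.9400
ω₃ (RL) = (vx + vy − k·ωz)/r = -0.4060/0.1 = -4.0600
ω₄ (RR) = (vx − vy + k·ωz)/r = 0.5060/0.1 = 5.0600

(7.9400, -6.9400, -4.0600, 5.0600)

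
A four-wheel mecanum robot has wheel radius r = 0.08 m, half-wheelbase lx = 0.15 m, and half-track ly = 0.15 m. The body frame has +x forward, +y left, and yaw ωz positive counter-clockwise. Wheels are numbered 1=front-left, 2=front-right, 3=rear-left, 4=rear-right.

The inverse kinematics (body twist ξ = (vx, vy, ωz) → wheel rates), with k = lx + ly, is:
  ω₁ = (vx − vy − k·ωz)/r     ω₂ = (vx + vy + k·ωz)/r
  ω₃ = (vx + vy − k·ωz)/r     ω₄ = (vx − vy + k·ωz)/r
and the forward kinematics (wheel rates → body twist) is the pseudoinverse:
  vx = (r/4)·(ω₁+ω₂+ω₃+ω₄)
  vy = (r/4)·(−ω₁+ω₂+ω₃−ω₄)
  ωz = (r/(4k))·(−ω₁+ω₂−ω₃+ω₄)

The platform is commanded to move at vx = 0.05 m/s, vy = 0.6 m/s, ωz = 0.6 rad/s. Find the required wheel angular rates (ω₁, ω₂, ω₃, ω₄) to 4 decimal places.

k = lx + ly = 0.15 + 0.15 = 0.3000;  k·ωz = 0.3000·0.6 = 0.1800
ω₁ (FL) = (vx − vy − k·ωz)/r = -0.7300/0.08 = -9.1250
ω₂ (FR) = (vx + vy + k·ωz)/r = 0.8300/0.08 = 10.3750
ω₃ (RL) = (vx + vy − k·ωz)/r = 0.4700/0.08 = 5.8750
ω₄ (RR) = (vx − vy + k·ωz)/r = -0.3700/0.08 = -4.6250

(-9.1250, 10.3750, 5.8750, -4.6250)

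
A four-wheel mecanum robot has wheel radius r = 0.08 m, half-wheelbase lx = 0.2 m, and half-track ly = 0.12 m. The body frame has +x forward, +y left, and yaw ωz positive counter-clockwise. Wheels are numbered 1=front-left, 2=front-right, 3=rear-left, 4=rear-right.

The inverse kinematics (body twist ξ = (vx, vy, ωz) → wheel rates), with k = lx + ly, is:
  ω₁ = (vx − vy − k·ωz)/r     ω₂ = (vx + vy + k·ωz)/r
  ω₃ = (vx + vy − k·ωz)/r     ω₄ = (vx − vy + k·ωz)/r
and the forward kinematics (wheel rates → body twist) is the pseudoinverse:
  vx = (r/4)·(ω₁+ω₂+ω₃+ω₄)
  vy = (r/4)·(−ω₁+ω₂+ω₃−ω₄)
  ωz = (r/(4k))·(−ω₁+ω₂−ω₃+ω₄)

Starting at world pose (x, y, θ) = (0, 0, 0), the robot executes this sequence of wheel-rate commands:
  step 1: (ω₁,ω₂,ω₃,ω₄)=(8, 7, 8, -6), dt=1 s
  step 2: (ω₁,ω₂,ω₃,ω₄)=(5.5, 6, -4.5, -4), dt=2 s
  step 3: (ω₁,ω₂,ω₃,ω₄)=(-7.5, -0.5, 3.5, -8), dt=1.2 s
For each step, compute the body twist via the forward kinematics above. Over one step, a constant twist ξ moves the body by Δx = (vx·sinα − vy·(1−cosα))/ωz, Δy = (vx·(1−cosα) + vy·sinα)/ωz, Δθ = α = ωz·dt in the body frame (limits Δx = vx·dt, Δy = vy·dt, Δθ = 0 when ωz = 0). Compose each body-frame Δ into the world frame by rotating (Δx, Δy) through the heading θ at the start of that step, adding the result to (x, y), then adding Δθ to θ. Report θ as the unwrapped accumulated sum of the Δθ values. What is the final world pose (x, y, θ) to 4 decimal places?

step 1: ξ=(vx,vy,ωz)=(0.3400, 0.2600, -0.9375), dt=1.0 → body Δ=(0.4055, 0.0755, -0.9375) → world pose (0.4055, 0.0755, -0.9375)
step 2: ξ=(vx,vy,ωz)=(0.0600, 0.0000, 0.0625), dt=2.0 → body Δ=(0.1197, 0.0075, 0.1250) → world pose (0.4824, -0.0165, -0.8125)
step 3: ξ=(vx,vy,ωz)=(-0.2500, 0.3700, -0.2812), dt=1.2 → body Δ=(-0.2201, 0.4858, -0.3375) → world pose (0.6837, 0.4773, -1.1500)

(0.6837, 0.4773, -1.1500)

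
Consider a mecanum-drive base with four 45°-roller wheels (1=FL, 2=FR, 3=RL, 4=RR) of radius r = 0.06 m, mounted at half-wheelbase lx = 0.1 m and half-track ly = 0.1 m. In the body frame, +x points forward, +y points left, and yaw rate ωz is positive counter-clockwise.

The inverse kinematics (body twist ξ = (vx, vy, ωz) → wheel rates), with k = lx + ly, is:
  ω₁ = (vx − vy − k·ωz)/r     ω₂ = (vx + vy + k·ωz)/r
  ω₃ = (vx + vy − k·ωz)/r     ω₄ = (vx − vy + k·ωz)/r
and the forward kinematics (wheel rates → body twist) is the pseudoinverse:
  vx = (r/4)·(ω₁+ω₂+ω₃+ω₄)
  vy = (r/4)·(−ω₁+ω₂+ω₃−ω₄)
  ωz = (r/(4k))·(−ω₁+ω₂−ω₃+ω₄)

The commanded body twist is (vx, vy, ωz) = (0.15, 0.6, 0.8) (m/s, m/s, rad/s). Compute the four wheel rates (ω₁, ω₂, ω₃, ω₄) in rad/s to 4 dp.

k = lx + ly = 0.1 + 0.1 = 0.2000;  k·ωz = 0.2000·0.8 = 0.1600
ω₁ (FL) = (vx − vy − k·ωz)/r = -0.6100/0.06 = -10.1667
ω₂ (FR) = (vx + vy + k·ωz)/r = 0.9100/0.06 = 15.1667
ω₃ (RL) = (vx + vy − k·ωz)/r = 0.5900/0.06 = 9.8333
ω₄ (RR) = (vx − vy + k·ωz)/r = -0.2900/0.06 = -4.8333

(-10.1667, 15.1667, 9.8333, -4.8333)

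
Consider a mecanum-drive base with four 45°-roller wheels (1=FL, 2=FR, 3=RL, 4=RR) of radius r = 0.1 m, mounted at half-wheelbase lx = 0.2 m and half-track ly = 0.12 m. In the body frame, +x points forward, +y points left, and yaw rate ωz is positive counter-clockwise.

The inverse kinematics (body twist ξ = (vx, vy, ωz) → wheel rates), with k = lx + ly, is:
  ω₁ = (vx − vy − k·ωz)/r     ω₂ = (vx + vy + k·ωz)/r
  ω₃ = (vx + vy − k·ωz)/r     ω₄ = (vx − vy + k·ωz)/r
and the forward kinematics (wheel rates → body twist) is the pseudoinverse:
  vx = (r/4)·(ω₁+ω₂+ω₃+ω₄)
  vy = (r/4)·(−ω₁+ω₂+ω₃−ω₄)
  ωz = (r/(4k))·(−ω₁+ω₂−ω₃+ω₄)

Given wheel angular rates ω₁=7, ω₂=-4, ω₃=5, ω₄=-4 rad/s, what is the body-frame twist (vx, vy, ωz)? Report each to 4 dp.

k = lx + ly = 0.2 + 0.12 = 0.3200
ω₁+ω₂+ω₃+ω₄ = 4.0000  →  vx = (0.1/4)·4.0000 = 0.1000
−ω₁+ω₂+ω₃−ω₄ = -2.0000  →  vy = (0.1/4)·-2.0000 = -0.0500
−ω₁+ω₂−ω₃+ω₄ = -20.0000  →  ωz = (0.1/1.2800)·-20.0000 = -1.5625

(0.1000, -0.0500, -1.5625)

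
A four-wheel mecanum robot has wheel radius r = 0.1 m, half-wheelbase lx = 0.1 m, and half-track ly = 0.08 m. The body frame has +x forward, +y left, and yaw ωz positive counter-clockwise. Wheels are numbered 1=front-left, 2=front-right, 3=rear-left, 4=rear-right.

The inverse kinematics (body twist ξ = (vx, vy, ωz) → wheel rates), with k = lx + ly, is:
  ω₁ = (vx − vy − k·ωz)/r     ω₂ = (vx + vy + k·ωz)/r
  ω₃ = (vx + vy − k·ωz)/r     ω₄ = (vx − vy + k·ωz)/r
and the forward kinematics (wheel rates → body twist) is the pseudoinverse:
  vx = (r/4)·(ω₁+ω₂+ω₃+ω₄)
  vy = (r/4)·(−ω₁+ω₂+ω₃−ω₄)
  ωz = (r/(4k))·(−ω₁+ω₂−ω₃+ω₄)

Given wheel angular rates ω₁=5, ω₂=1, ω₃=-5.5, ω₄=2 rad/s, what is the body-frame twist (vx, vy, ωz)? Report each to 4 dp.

(0.0625, -0.2875, 0.4861)

k = lx + ly = 0.1 + 0.08 = 0.1800
ω₁+ω₂+ω₃+ω₄ = 2.5000  →  vx = (0.1/4)·2.5000 = 0.0625
−ω₁+ω₂+ω₃−ω₄ = -11.5000  →  vy = (0.1/4)·-11.5000 = -0.2875
−ω₁+ω₂−ω₃+ω₄ = 3.5000  →  ωz = (0.1/0.7200)·3.5000 = 0.4861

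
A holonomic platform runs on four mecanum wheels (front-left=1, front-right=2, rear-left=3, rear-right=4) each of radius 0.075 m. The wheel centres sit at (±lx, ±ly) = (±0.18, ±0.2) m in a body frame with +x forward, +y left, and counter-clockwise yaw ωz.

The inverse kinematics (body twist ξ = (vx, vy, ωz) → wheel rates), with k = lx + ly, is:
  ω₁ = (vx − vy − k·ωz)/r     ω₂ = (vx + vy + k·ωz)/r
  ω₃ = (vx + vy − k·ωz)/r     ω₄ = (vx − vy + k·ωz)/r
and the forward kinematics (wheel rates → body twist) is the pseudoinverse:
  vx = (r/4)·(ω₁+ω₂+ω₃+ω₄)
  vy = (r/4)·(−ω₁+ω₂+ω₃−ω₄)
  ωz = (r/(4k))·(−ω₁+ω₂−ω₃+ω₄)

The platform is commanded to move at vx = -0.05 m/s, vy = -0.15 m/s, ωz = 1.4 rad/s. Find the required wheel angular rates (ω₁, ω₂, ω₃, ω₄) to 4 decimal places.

(-5.7600, 4.4267, -9.7600, 8.4267)

k = lx + ly = 0.18 + 0.2 = 0.3800;  k·ωz = 0.3800·1.4 = 0.5320
ω₁ (FL) = (vx − vy − k·ωz)/r = -0.4320/0.075 = -5.7600
ω₂ (FR) = (vx + vy + k·ωz)/r = 0.3320/0.075 = 4.4267
ω₃ (RL) = (vx + vy − k·ωz)/r = -0.7320/0.075 = -9.7600
ω₄ (RR) = (vx − vy + k·ωz)/r = 0.6320/0.075 = 8.4267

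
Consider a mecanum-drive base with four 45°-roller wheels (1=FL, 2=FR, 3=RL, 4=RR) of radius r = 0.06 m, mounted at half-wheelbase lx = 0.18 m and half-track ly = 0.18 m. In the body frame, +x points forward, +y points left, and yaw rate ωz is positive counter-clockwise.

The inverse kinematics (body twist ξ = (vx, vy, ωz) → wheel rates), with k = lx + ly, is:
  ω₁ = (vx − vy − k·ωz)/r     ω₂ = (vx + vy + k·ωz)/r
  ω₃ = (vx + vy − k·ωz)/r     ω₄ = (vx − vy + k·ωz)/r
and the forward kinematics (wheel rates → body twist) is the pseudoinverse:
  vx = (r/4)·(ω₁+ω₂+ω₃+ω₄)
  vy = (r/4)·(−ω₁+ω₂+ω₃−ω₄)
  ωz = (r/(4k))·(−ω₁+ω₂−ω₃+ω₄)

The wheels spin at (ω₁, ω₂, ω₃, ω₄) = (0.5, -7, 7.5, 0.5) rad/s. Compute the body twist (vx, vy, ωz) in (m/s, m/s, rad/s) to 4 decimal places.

(0.0225, -0.0075, -0.6042)

k = lx + ly = 0.18 + 0.18 = 0.3600
ω₁+ω₂+ω₃+ω₄ = 1.5000  →  vx = (0.06/4)·1.5000 = 0.0225
−ω₁+ω₂+ω₃−ω₄ = -0.5000  →  vy = (0.06/4)·-0.5000 = -0.0075
−ω₁+ω₂−ω₃+ω₄ = -14.5000  →  ωz = (0.06/1.4400)·-14.5000 = -0.6042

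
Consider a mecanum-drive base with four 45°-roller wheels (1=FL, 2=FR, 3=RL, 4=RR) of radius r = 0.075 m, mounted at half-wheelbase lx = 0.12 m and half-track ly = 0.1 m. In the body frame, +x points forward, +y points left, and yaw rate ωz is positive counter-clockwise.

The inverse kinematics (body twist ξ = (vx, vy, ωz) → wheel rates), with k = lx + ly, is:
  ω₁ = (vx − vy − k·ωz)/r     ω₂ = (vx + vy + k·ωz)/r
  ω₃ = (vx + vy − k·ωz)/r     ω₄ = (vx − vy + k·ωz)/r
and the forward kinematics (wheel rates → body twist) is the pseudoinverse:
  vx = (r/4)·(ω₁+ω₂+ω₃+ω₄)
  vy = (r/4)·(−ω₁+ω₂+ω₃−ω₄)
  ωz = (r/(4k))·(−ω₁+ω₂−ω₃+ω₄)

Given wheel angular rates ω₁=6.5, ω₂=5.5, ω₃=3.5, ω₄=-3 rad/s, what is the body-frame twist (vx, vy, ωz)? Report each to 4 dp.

k = lx + ly = 0.12 + 0.1 = 0.2200
ω₁+ω₂+ω₃+ω₄ = 12.5000  →  vx = (0.075/4)·12.5000 = 0.2344
−ω₁+ω₂+ω₃−ω₄ = 5.5000  →  vy = (0.075/4)·5.5000 = 0.1031
−ω₁+ω₂−ω₃+ω₄ = -7.5000  →  ωz = (0.075/0.8800)·-7.5000 = -0.6392

(0.2344, 0.1031, -0.6392)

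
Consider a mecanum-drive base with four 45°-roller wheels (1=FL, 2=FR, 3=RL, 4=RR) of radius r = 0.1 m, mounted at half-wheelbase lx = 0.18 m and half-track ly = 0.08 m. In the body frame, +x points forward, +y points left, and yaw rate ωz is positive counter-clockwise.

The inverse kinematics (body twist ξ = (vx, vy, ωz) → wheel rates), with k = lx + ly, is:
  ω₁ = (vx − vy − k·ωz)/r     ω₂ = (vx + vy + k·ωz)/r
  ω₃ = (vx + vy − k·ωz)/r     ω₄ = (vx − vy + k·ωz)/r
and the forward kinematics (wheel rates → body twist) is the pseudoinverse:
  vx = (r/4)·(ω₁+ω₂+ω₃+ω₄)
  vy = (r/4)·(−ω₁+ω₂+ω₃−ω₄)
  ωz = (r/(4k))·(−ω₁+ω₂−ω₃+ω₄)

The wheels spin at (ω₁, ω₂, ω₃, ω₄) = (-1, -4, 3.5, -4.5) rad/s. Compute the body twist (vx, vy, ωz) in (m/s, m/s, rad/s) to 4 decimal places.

k = lx + ly = 0.18 + 0.08 = 0.2600
ω₁+ω₂+ω₃+ω₄ = -6.0000  →  vx = (0.1/4)·-6.0000 = -0.1500
−ω₁+ω₂+ω₃−ω₄ = 5.0000  →  vy = (0.1/4)·5.0000 = 0.1250
−ω₁+ω₂−ω₃+ω₄ = -11.0000  →  ωz = (0.1/1.0400)·-11.0000 = -1.0577

(-0.1500, 0.1250, -1.0577)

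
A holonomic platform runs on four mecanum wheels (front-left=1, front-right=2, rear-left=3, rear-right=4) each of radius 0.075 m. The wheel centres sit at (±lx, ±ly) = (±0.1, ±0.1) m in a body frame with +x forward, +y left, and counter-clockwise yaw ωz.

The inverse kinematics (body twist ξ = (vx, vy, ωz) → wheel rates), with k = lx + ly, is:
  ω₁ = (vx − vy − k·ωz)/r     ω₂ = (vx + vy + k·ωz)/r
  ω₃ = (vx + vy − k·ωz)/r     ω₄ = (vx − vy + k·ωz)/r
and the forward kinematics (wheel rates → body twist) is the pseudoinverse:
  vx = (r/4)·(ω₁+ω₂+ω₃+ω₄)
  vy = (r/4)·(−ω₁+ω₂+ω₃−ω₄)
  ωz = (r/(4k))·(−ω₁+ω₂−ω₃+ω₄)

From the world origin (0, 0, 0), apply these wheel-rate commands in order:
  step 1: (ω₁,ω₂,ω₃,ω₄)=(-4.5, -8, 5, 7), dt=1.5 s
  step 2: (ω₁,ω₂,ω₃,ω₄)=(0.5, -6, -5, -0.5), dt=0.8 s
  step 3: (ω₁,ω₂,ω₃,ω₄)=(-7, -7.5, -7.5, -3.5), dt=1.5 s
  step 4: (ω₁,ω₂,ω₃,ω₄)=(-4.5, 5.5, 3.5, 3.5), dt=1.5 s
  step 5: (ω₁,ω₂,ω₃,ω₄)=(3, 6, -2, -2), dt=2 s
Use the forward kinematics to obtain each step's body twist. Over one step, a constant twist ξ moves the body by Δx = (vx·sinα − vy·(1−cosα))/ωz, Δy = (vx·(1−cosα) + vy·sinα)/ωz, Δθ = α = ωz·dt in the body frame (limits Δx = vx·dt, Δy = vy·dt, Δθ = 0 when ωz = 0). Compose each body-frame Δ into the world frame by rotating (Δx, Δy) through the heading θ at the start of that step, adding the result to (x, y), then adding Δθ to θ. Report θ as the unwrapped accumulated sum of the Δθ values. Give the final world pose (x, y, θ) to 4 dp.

step 1: ξ=(vx,vy,ωz)=(-0.0094, -0.1031, -0.1406), dt=1.5 → body Δ=(-0.0302, -0.1521, -0.2109) → world pose (-0.0302, -0.1521, -0.2109)
step 2: ξ=(vx,vy,ωz)=(-0.2062, -0.2062, -0.1875), dt=0.8 → body Δ=(-0.1767, -0.1520, -0.1500) → world pose (-0.2349, -0.2637, -0.3609)
step 3: ξ=(vx,vy,ωz)=(-0.4781, -0.0844, 0.3281), dt=1.5 → body Δ=(-0.6581, -0.2945, 0.4922) → world pose (-0.9545, -0.3068, 0.1312)
step 4: ξ=(vx,vy,ωz)=(0.1500, 0.1875, 0.9375), dt=1.5 → body Δ=(-0.0094, 0.3311, 1.4062) → world pose (-1.0072, 0.0202, 1.5375)
step 5: ξ=(vx,vy,ωz)=(0.0937, 0.0562, 0.2812), dt=2.0 → body Δ=(0.1470, 0.1580, 0.5625) → world pose (-1.1602, 0.1723, 2.1000)

(-1.1602, 0.1723, 2.1000)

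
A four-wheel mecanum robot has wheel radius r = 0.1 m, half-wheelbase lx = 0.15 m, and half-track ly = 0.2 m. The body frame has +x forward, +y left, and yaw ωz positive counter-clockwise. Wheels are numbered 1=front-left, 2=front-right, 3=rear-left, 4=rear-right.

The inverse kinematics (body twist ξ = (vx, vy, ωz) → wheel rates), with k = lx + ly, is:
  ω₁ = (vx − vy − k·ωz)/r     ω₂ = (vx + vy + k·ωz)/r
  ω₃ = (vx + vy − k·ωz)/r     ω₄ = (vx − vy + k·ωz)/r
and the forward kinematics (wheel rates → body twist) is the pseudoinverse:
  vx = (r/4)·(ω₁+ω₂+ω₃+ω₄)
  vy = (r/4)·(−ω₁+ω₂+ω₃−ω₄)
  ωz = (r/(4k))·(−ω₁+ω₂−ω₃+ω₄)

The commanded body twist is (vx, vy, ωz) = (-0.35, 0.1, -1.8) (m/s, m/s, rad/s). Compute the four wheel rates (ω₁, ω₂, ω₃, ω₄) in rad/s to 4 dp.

(1.8000, -8.8000, 3.8000, -10.8000)

k = lx + ly = 0.15 + 0.2 = 0.3500;  k·ωz = 0.3500·-1.8 = -0.6300
ω₁ (FL) = (vx − vy − k·ωz)/r = 0.1800/0.1 = 1.8000
ω₂ (FR) = (vx + vy + k·ωz)/r = -0.8800/0.1 = -8.8000
ω₃ (RL) = (vx + vy − k·ωz)/r = 0.3800/0.1 = 3.8000
ω₄ (RR) = (vx − vy + k·ωz)/r = -1.0800/0.1 = -10.8000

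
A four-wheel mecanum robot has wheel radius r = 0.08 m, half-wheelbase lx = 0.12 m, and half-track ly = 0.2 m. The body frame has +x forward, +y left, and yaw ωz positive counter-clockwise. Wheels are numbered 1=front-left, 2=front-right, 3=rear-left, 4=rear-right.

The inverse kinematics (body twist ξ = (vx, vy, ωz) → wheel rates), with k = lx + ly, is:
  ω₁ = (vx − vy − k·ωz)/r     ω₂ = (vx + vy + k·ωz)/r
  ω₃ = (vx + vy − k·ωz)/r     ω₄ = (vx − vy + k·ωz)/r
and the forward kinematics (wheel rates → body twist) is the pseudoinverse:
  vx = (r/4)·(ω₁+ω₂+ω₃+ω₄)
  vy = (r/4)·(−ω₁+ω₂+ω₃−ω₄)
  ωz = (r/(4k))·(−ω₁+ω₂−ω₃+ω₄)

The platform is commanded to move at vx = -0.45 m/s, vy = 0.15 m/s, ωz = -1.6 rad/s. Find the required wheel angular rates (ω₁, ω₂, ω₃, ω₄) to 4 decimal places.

(-1.1000, -10.1500, 2.6500, -13.9000)

k = lx + ly = 0.12 + 0.2 = 0.3200;  k·ωz = 0.3200·-1.6 = -0.5120
ω₁ (FL) = (vx − vy − k·ωz)/r = -0.0880/0.08 = -1.1000
ω₂ (FR) = (vx + vy + k·ωz)/r = -0.8120/0.08 = -10.1500
ω₃ (RL) = (vx + vy − k·ωz)/r = 0.2120/0.08 = 2.6500
ω₄ (RR) = (vx − vy + k·ωz)/r = -1.1120/0.08 = -13.9000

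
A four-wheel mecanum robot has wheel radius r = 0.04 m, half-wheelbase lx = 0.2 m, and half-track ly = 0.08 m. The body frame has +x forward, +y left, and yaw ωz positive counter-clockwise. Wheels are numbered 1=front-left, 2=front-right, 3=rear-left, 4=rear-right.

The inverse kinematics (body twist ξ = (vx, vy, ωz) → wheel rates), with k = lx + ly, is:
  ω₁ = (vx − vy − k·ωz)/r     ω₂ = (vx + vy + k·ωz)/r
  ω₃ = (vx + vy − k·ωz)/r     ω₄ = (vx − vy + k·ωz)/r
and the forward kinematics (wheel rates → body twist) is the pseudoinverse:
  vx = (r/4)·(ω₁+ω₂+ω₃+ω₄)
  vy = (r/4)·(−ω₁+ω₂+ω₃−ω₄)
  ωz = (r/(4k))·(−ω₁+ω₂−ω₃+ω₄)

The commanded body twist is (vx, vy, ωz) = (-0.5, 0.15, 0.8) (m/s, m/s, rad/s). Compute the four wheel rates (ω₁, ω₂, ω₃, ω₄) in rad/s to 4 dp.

k = lx + ly = 0.2 + 0.08 = 0.2800;  k·ωz = 0.2800·0.8 = 0.2240
ω₁ (FL) = (vx − vy − k·ωz)/r = -0.8740/0.04 = -21.8500
ω₂ (FR) = (vx + vy + k·ωz)/r = -0.1260/0.04 = -3.1500
ω₃ (RL) = (vx + vy − k·ωz)/r = -0.5740/0.04 = -14.3500
ω₄ (RR) = (vx − vy + k·ωz)/r = -0.4260/0.04 = -10.6500

(-21.8500, -3.1500, -14.3500, -10.6500)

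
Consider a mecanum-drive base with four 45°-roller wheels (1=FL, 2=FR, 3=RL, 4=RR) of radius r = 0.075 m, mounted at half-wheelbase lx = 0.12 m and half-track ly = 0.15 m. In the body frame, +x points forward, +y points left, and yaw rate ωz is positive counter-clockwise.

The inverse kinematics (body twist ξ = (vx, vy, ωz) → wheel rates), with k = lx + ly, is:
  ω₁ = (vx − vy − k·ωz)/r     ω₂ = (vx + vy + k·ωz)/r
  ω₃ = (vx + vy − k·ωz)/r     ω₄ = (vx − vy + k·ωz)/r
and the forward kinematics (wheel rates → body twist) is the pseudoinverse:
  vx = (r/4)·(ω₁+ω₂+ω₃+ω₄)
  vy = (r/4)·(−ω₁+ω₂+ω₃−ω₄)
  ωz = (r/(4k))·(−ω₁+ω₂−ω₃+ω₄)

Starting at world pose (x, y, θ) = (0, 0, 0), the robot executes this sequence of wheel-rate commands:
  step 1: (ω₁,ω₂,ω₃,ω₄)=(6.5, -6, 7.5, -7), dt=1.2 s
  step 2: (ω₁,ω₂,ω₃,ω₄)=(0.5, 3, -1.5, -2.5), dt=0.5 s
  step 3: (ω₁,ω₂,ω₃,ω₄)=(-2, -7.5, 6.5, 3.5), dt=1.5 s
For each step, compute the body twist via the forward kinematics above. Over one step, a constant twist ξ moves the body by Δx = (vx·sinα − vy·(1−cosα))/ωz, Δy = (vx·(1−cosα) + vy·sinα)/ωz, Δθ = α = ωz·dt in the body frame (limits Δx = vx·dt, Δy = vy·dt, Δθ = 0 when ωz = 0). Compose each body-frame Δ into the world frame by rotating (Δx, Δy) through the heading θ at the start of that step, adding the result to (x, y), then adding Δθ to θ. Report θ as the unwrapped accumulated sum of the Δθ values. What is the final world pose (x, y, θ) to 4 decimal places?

(0.0246, 0.0362, -3.0833)

step 1: ξ=(vx,vy,ωz)=(0.0188, 0.0375, -1.8750), dt=1.2 → body Δ=(0.0403, -0.0007, -2.2500) → world pose (0.0403, -0.0007, -2.2500)
step 2: ξ=(vx,vy,ωz)=(-0.0094, 0.0656, 0.1042), dt=0.5 → body Δ=(-0.0055, 0.0327, 0.0521) → world pose (0.0692, -0.0169, -2.1979)
step 3: ξ=(vx,vy,ωz)=(0.0094, -0.0469, -0.5903), dt=1.5 → body Δ=(-0.0169, -0.0673, -0.8854) → world pose (0.0246, 0.0362, -3.0833)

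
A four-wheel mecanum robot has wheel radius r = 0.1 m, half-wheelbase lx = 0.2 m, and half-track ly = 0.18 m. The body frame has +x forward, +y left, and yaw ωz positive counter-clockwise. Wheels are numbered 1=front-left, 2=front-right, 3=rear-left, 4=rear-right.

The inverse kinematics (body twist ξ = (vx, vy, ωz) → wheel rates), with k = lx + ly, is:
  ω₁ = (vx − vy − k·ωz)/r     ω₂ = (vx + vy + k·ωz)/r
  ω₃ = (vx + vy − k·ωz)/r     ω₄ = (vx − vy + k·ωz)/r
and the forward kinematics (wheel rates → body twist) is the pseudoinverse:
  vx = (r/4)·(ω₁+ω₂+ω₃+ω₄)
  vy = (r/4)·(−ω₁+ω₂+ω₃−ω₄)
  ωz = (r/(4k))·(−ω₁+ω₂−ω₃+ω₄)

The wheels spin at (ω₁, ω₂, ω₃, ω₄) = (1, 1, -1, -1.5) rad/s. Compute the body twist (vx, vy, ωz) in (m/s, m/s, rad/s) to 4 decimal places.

(-0.0125, 0.0125, -0.0329)

k = lx + ly = 0.2 + 0.18 = 0.3800
ω₁+ω₂+ω₃+ω₄ = -0.5000  →  vx = (0.1/4)·-0.5000 = -0.0125
−ω₁+ω₂+ω₃−ω₄ = 0.5000  →  vy = (0.1/4)·0.5000 = 0.0125
−ω₁+ω₂−ω₃+ω₄ = -0.5000  →  ωz = (0.1/1.5200)·-0.5000 = -0.0329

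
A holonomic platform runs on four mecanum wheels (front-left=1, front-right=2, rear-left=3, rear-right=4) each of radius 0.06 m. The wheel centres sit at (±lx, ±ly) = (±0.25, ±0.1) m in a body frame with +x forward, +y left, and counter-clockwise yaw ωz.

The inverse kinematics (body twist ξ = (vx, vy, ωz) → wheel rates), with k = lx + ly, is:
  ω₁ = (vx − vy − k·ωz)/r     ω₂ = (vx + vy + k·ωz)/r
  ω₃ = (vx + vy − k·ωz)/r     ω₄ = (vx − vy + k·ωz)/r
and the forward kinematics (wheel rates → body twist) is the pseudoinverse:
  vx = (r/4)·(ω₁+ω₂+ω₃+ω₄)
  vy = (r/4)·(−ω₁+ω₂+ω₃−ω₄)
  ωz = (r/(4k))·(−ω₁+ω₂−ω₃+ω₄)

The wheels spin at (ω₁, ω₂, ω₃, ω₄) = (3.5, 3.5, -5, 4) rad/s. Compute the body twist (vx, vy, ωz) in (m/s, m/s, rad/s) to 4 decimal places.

(0.0900, -0.1350, 0.3857)

k = lx + ly = 0.25 + 0.1 = 0.3500
ω₁+ω₂+ω₃+ω₄ = 6.0000  →  vx = (0.06/4)·6.0000 = 0.0900
−ω₁+ω₂+ω₃−ω₄ = -9.0000  →  vy = (0.06/4)·-9.0000 = -0.1350
−ω₁+ω₂−ω₃+ω₄ = 9.0000  →  ωz = (0.06/1.4000)·9.0000 = 0.3857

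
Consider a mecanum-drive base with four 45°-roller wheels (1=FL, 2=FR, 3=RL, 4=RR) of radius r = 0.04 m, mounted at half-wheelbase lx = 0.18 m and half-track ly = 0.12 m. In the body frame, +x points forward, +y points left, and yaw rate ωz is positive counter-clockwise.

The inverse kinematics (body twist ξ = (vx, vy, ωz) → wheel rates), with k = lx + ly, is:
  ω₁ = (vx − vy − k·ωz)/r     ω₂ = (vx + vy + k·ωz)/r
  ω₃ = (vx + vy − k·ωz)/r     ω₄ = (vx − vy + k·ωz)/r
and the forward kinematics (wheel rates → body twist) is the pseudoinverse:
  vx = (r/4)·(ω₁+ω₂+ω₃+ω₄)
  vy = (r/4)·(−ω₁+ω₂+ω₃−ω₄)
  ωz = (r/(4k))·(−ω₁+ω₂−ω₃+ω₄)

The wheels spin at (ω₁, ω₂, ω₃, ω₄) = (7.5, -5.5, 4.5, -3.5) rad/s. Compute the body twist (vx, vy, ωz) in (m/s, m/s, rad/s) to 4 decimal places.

(0.0300, -0.0500, -0.7000)

k = lx + ly = 0.18 + 0.12 = 0.3000
ω₁+ω₂+ω₃+ω₄ = 3.0000  →  vx = (0.04/4)·3.0000 = 0.0300
−ω₁+ω₂+ω₃−ω₄ = -5.0000  →  vy = (0.04/4)·-5.0000 = -0.0500
−ω₁+ω₂−ω₃+ω₄ = -21.0000  →  ωz = (0.04/1.2000)·-21.0000 = -0.7000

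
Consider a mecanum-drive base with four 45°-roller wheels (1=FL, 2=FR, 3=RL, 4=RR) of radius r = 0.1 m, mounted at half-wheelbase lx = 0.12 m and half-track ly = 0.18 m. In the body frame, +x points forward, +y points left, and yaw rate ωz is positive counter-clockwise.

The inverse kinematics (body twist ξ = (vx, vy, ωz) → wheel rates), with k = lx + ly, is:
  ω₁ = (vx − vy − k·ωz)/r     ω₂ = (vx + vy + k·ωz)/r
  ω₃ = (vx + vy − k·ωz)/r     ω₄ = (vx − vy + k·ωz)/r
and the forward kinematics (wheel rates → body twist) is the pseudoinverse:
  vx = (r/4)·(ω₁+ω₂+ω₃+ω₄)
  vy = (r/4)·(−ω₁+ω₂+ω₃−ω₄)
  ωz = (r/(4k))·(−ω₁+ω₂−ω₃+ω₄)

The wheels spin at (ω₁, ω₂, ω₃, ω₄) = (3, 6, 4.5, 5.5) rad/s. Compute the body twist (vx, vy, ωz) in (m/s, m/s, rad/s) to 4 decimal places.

k = lx + ly = 0.12 + 0.18 = 0.3000
ω₁+ω₂+ω₃+ω₄ = 19.0000  →  vx = (0.1/4)·19.0000 = 0.4750
−ω₁+ω₂+ω₃−ω₄ = 2.0000  →  vy = (0.1/4)·2.0000 = 0.0500
−ω₁+ω₂−ω₃+ω₄ = 4.0000  →  ωz = (0.1/1.2000)·4.0000 = 0.3333

(0.4750, 0.0500, 0.3333)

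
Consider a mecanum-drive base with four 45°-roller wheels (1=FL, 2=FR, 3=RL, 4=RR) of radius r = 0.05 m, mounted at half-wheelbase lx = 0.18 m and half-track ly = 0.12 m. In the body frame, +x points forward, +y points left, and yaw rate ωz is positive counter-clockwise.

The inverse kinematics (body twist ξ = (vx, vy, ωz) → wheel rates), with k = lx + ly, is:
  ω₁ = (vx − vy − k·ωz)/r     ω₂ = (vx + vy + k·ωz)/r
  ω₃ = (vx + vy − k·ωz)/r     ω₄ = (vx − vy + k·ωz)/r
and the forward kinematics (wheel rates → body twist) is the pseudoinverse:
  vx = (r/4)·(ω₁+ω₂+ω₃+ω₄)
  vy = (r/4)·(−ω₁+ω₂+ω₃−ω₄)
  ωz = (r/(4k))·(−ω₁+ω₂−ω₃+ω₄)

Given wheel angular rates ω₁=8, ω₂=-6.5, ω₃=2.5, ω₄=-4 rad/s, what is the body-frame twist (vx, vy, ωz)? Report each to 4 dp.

(0.0000, -0.1000, -0.8750)

k = lx + ly = 0.18 + 0.12 = 0.3000
ω₁+ω₂+ω₃+ω₄ = 0.0000  →  vx = (0.05/4)·0.0000 = 0.0000
−ω₁+ω₂+ω₃−ω₄ = -8.0000  →  vy = (0.05/4)·-8.0000 = -0.1000
−ω₁+ω₂−ω₃+ω₄ = -21.0000  →  ωz = (0.05/1.2000)·-21.0000 = -0.8750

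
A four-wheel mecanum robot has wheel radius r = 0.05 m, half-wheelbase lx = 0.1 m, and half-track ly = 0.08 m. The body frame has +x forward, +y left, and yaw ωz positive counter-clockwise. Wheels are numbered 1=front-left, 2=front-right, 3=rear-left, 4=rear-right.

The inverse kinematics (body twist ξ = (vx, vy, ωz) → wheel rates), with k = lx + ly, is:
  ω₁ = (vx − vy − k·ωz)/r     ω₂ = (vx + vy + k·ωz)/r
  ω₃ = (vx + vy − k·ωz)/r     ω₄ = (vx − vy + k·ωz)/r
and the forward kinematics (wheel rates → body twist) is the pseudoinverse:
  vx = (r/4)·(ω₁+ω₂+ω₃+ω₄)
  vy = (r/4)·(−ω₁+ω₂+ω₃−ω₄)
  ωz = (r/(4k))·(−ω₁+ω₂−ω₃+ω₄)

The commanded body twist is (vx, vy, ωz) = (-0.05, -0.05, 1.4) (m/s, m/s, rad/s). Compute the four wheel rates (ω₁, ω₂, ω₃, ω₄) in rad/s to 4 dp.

(-5.0400, 3.0400, -7.0400, 5.0400)

k = lx + ly = 0.1 + 0.08 = 0.1800;  k·ωz = 0.1800·1.4 = 0.2520
ω₁ (FL) = (vx − vy − k·ωz)/r = -0.2520/0.05 = -5.0400
ω₂ (FR) = (vx + vy + k·ωz)/r = 0.1520/0.05 = 3.0400
ω₃ (RL) = (vx + vy − k·ωz)/r = -0.3520/0.05 = -7.0400
ω₄ (RR) = (vx − vy + k·ωz)/r = 0.2520/0.05 = 5.0400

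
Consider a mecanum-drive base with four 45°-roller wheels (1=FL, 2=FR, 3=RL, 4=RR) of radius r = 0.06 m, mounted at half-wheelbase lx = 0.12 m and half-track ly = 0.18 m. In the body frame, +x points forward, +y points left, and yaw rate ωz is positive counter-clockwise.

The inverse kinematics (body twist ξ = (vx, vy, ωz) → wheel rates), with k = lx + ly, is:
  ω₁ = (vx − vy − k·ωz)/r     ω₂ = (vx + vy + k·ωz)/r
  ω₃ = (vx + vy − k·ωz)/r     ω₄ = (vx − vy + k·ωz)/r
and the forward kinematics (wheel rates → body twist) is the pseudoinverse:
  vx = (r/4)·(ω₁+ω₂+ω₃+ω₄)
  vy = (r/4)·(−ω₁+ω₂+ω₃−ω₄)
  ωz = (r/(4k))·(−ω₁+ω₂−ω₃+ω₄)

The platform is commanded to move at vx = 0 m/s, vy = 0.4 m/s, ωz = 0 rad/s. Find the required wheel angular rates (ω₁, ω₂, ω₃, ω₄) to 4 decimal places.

(-6.6667, 6.6667, 6.6667, -6.6667)

k = lx + ly = 0.12 + 0.18 = 0.3000;  k·ωz = 0.3000·0 = 0.0000
ω₁ (FL) = (vx − vy − k·ωz)/r = -0.4000/0.06 = -6.6667
ω₂ (FR) = (vx + vy + k·ωz)/r = 0.4000/0.06 = 6.6667
ω₃ (RL) = (vx + vy − k·ωz)/r = 0.4000/0.06 = 6.6667
ω₄ (RR) = (vx − vy + k·ωz)/r = -0.4000/0.06 = -6.6667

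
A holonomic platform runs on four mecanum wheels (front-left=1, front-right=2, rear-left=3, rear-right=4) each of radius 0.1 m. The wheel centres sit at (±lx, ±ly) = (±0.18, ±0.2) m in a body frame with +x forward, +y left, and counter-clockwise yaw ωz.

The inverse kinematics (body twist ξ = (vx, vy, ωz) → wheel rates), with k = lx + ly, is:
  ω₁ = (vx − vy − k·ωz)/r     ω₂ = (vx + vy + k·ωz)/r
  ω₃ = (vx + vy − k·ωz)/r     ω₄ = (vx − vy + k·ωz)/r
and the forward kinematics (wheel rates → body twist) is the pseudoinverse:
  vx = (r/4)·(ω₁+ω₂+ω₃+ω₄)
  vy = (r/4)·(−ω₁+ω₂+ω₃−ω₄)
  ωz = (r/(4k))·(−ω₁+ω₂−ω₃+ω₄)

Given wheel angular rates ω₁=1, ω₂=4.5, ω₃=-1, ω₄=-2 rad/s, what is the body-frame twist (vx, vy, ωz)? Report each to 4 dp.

(0.0625, 0.1125, 0.1645)

k = lx + ly = 0.18 + 0.2 = 0.3800
ω₁+ω₂+ω₃+ω₄ = 2.5000  →  vx = (0.1/4)·2.5000 = 0.0625
−ω₁+ω₂+ω₃−ω₄ = 4.5000  →  vy = (0.1/4)·4.5000 = 0.1125
−ω₁+ω₂−ω₃+ω₄ = 2.5000  →  ωz = (0.1/1.5200)·2.5000 = 0.1645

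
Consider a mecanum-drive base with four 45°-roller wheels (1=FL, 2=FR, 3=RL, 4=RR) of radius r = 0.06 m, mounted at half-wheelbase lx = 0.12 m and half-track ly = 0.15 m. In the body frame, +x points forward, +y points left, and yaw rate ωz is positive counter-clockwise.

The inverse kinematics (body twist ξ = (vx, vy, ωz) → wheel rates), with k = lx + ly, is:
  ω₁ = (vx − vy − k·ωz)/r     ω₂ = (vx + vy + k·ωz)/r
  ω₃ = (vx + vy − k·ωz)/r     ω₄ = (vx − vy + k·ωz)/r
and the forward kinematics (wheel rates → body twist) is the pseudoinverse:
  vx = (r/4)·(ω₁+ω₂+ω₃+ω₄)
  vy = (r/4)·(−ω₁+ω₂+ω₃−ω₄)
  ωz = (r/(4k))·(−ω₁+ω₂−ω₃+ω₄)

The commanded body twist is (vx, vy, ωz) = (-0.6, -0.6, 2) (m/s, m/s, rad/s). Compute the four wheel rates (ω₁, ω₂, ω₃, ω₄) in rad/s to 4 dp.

(-9.0000, -11.0000, -29.0000, 9.0000)

k = lx + ly = 0.12 + 0.15 = 0.2700;  k·ωz = 0.2700·2 = 0.5400
ω₁ (FL) = (vx − vy − k·ωz)/r = -0.5400/0.06 = -9.0000
ω₂ (FR) = (vx + vy + k·ωz)/r = -0.6600/0.06 = -11.0000
ω₃ (RL) = (vx + vy − k·ωz)/r = -1.7400/0.06 = -29.0000
ω₄ (RR) = (vx − vy + k·ωz)/r = 0.5400/0.06 = 9.0000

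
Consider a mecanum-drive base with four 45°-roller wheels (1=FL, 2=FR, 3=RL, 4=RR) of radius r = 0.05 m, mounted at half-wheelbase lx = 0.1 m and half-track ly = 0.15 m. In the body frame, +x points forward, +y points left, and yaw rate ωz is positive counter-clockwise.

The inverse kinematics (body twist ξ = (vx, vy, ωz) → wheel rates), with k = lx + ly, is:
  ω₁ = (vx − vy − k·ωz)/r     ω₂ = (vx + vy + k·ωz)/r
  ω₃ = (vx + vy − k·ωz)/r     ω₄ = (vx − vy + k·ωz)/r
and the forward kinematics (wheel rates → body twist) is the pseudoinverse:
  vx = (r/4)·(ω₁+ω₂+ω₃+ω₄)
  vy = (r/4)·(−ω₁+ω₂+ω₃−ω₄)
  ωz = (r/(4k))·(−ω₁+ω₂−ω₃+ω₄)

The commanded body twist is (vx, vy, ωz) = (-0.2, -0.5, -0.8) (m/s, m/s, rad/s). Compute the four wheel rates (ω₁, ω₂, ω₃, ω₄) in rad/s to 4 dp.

k = lx + ly = 0.1 + 0.15 = 0.2500;  k·ωz = 0.2500·-0.8 = -0.2000
ω₁ (FL) = (vx − vy − k·ωz)/r = 0.5000/0.05 = 10.0000
ω₂ (FR) = (vx + vy + k·ωz)/r = -0.9000/0.05 = -18.0000
ω₃ (RL) = (vx + vy − k·ωz)/r = -0.5000/0.05 = -10.0000
ω₄ (RR) = (vx − vy + k·ωz)/r = 0.1000/0.05 = 2.0000

(10.0000, -18.0000, -10.0000, 2.0000)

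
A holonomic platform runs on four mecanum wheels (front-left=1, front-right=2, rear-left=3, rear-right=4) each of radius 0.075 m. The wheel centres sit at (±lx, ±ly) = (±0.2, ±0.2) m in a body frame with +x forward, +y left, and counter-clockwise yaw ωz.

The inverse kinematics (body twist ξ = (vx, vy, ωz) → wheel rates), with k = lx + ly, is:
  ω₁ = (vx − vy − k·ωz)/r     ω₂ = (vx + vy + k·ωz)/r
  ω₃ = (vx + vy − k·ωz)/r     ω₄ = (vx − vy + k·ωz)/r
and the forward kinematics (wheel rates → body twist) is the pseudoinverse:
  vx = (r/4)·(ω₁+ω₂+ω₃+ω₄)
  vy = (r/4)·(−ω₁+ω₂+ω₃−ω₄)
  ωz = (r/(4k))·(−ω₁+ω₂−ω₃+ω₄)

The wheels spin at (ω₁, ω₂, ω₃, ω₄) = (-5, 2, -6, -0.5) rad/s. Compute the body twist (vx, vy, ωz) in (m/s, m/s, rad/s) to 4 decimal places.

k = lx + ly = 0.2 + 0.2 = 0.4000
ω₁+ω₂+ω₃+ω₄ = -9.5000  →  vx = (0.075/4)·-9.5000 = -0.1781
−ω₁+ω₂+ω₃−ω₄ = 1.5000  →  vy = (0.075/4)·1.5000 = 0.0281
−ω₁+ω₂−ω₃+ω₄ = 12.5000  →  ωz = (0.075/1.6000)·12.5000 = 0.5859

(-0.1781, 0.0281, 0.5859)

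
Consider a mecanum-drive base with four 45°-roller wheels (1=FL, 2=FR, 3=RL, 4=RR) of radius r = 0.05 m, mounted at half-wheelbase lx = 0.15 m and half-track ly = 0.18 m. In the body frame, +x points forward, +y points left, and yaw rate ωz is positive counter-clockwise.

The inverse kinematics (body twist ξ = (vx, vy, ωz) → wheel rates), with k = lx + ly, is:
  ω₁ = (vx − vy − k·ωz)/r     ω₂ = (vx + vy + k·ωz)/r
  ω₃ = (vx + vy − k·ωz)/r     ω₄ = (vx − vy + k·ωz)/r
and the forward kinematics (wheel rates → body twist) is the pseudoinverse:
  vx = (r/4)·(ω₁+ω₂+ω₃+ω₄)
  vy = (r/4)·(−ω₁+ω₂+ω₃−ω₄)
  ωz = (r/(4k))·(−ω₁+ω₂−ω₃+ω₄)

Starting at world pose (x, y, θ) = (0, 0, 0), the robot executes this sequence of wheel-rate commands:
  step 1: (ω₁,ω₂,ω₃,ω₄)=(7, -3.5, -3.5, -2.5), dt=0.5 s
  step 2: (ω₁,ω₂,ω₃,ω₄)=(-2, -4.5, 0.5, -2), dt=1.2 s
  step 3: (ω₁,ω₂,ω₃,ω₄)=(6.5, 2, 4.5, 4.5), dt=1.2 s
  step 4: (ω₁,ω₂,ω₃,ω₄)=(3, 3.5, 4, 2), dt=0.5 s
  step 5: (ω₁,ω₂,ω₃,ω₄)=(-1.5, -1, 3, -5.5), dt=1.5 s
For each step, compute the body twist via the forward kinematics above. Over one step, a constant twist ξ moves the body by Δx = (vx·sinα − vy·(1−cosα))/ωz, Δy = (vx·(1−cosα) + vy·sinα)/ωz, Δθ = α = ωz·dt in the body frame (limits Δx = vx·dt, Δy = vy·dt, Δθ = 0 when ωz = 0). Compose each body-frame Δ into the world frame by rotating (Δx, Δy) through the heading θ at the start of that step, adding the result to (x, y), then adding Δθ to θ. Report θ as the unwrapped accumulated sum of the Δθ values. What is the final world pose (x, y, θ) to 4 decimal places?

(0.1992, -0.0761, -1.0947)

step 1: ξ=(vx,vy,ωz)=(-0.0312, -0.1438, -0.3598), dt=0.5 → body Δ=(-0.0220, -0.0701, -0.1799) → world pose (-0.0220, -0.0701, -0.1799)
step 2: ξ=(vx,vy,ωz)=(-0.1000, 0.0000, -0.1894), dt=1.2 → body Δ=(-0.1190, 0.0136, -0.2273) → world pose (-0.1366, -0.0354, -0.4072)
step 3: ξ=(vx,vy,ωz)=(0.2188, -0.0563, -0.1705), dt=1.2 → body Δ=(0.2538, -0.0938, -0.2045) → world pose (0.0593, -0.2221, -0.6117)
step 4: ξ=(vx,vy,ωz)=(0.1562, 0.0312, -0.0568), dt=0.5 → body Δ=(0.0783, 0.0145, -0.0284) → world pose (0.1318, -0.2552, -0.6402)
step 5: ξ=(vx,vy,ωz)=(-0.0625, 0.1125, -0.3030), dt=1.5 → body Δ=(-0.0529, 0.1839, -0.4545) → world pose (0.1992, -0.0761, -1.0947)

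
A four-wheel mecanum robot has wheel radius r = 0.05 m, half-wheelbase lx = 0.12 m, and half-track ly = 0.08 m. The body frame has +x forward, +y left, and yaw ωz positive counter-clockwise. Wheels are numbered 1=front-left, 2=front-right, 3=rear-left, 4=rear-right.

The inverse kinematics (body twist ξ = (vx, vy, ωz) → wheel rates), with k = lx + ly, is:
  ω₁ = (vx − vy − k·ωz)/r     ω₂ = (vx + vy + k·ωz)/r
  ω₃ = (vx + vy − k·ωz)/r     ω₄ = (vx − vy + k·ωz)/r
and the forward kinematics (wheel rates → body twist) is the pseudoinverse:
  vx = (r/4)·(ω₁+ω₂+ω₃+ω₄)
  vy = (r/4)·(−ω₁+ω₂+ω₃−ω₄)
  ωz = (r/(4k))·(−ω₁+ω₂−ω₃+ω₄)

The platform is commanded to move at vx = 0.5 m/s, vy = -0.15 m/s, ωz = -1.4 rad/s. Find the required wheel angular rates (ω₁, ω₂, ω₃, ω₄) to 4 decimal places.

(18.6000, 1.4000, 12.6000, 7.4000)

k = lx + ly = 0.12 + 0.08 = 0.2000;  k·ωz = 0.2000·-1.4 = -0.2800
ω₁ (FL) = (vx − vy − k·ωz)/r = 0.9300/0.05 = 18.6000
ω₂ (FR) = (vx + vy + k·ωz)/r = 0.0700/0.05 = 1.4000
ω₃ (RL) = (vx + vy − k·ωz)/r = 0.6300/0.05 = 12.6000
ω₄ (RR) = (vx − vy + k·ωz)/r = 0.3700/0.05 = 7.4000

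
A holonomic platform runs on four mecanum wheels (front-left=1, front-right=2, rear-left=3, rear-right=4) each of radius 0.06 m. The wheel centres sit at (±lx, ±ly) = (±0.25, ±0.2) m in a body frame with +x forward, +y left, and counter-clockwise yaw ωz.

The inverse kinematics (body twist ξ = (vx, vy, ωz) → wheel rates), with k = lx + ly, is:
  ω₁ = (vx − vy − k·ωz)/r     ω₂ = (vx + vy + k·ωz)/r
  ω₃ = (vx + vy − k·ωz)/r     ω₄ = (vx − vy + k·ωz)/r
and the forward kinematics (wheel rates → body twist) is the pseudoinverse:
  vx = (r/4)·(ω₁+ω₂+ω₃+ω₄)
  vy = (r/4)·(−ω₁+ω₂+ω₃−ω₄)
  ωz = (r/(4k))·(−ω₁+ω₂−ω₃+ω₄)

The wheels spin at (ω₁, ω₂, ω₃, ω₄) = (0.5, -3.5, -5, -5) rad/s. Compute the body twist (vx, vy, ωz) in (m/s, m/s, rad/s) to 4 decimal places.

(-0.1950, -0.0600, -0.1333)

k = lx + ly = 0.25 + 0.2 = 0.4500
ω₁+ω₂+ω₃+ω₄ = -13.0000  →  vx = (0.06/4)·-13.0000 = -0.1950
−ω₁+ω₂+ω₃−ω₄ = -4.0000  →  vy = (0.06/4)·-4.0000 = -0.0600
−ω₁+ω₂−ω₃+ω₄ = -4.0000  →  ωz = (0.06/1.8000)·-4.0000 = -0.1333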